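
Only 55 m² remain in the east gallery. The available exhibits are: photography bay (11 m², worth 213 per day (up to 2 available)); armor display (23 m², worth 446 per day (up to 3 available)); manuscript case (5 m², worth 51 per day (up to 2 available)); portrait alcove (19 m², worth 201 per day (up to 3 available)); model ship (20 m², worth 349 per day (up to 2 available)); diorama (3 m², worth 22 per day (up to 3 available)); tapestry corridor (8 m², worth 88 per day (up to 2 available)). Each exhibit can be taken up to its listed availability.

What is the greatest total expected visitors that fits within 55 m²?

1008

Filling by ratio: 2×armor display + tapestry corridor for 980, with 1 m² left unused.
The 31 m² tied up in armor display and tapestry corridor is better spent on photography bay + model ship — total rises to 1008 (54 m²).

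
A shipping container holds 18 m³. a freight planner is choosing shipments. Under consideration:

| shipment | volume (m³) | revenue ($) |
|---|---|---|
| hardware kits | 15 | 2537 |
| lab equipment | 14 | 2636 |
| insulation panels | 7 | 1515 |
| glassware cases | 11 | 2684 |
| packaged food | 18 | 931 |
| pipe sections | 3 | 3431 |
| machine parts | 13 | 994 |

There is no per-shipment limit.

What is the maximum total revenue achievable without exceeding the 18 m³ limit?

The ratio ordering already packs tightly: 6×pipe sections, 18 m³, 20586.

20586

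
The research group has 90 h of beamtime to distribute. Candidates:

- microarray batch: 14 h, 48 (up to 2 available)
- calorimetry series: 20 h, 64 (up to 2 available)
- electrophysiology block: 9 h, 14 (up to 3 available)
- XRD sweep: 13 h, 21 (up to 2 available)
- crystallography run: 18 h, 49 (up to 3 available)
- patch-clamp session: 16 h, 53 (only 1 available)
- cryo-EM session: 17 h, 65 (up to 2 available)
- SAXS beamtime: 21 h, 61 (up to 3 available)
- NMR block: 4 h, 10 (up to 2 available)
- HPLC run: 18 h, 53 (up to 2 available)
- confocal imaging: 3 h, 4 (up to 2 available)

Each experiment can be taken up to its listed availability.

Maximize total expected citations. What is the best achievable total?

By expected citations per h: cryo-EM session 3.82, microarray batch 3.43, patch-clamp session 3.31 lead.
Filling by ratio: 2×microarray batch + patch-clamp session + 2×cryo-EM session + 2×NMR block + confocal imaging for 303, with 1 h left unused.
Replace 2×microarray batch and 2×NMR block and confocal imaging with 2×calorimetry series: the trade gains 8 net, giving 311 at 90 h.

311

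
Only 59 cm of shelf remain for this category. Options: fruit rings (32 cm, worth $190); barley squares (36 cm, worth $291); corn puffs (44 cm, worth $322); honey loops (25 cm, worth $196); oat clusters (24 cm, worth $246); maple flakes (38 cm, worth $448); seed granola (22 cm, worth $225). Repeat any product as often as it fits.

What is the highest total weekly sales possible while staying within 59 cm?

Taking the top-ratio products first gives maple flakes for 448 (38 cm).
The 38 cm tied up in maple flakes is better spent on barley squares + seed granola — total rises to 516 (58 cm).

516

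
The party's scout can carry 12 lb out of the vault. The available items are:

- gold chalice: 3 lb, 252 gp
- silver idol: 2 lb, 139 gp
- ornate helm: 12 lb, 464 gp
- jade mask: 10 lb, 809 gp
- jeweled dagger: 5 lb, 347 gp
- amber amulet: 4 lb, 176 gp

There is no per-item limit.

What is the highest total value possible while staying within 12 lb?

4×gold chalice uses 12 of the 12 lb and totals 1008.
No other feasible combination exceeds 1008.

1008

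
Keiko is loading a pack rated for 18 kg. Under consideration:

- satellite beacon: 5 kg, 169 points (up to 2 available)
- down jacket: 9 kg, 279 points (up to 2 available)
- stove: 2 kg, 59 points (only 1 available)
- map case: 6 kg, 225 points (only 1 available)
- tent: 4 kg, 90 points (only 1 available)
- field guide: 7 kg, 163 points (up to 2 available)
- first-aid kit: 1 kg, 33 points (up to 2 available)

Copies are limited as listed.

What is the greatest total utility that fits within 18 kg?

Density check — map case 37.50, satellite beacon 33.80, first-aid kit 33.00 are the best per kg.
The ratio ordering already packs tightly: 2×satellite beacon + map case + 2×first-aid kit, 18 kg, 629.
Nothing else within 18 kg beats 629.

629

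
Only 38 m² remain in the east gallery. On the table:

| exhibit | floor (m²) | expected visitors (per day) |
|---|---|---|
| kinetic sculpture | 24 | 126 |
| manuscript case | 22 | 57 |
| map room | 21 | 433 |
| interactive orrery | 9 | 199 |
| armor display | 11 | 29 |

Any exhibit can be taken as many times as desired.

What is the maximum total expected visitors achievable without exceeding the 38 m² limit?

796

The ratio ordering already packs tightly: 4×interactive orrery, 36 m², 796.
The spare 2 m² is too small for any remaining exhibit, and no exchange beats 796.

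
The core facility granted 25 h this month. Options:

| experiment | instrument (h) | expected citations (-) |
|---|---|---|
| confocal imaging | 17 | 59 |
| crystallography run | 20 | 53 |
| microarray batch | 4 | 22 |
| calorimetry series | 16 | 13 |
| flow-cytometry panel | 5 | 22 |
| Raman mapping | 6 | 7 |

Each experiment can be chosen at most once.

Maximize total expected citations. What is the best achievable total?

Density check — microarray batch 5.50, flow-cytometry panel 4.40, confocal imaging 3.47, crystallography run 2.65 are the best per h.
Greedy by ratio would take microarray batch + flow-cytometry panel + Raman mapping: 15 h used, total 51.
The 11 h tied up in flow-cytometry panel and Raman mapping is better spent on confocal imaging — total rises to 81 (21 h).

81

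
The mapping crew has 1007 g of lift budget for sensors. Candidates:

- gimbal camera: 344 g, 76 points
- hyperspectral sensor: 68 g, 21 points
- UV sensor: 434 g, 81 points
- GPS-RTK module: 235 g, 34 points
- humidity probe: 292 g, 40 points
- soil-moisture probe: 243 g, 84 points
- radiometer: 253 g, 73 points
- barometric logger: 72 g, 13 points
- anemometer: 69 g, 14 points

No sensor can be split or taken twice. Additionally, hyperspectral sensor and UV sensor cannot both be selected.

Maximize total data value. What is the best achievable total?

268

Best packing: gimbal camera + hyperspectral sensor + soil-moisture probe + radiometer + anemometer — 977 g, 268 total.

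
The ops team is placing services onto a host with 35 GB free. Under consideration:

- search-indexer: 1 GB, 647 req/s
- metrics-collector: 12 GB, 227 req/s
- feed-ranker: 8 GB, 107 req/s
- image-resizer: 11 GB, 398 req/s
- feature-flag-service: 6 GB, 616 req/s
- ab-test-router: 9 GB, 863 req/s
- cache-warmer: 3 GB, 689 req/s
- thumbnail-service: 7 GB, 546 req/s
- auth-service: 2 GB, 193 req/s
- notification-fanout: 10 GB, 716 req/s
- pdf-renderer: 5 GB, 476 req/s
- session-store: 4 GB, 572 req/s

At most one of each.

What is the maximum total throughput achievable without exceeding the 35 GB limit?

4409

Ranking by ratio (throughput/GB): search-indexer 647.00, cache-warmer 229.67, session-store 143.00.
Filling by ratio: search-indexer + feature-flag-service + ab-test-router + cache-warmer + auth-service + pdf-renderer + session-store for 4056, with 5 GB left unused.
The 2 GB tied up in auth-service is better spent on thumbnail-service — total rises to 4409 (35 GB).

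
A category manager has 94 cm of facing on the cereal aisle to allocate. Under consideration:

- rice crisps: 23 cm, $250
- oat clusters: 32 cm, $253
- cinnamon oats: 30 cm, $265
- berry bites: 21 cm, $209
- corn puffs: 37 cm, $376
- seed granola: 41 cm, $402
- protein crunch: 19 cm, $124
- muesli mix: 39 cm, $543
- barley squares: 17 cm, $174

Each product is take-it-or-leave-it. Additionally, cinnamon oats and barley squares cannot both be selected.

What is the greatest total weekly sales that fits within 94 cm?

1093

Ranking by ratio (weekly sales/cm): muesli mix 13.92, rice crisps 10.87, barley squares 10.24, corn puffs 10.16.
Taking the top-ratio products first gives rice crisps + muesli mix + barley squares for 967 (79 cm).
Dropping rice crisps frees 23 cm; slotting in corn puffs (37 cm) lifts the total to 1093 at 93 cm.
Runner-up rice crisps + cinnamon oats + muesli mix tops out at 1058.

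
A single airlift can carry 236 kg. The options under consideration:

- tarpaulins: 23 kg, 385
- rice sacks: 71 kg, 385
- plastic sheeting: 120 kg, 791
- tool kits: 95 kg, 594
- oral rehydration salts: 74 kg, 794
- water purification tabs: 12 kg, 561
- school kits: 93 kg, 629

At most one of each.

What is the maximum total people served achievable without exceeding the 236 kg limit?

Density check — water purification tabs 46.75, tarpaulins 16.74, oral rehydration salts 10.73, school kits 6.76 are the best per kg.
Filling by ratio: tarpaulins + oral rehydration salts + water purification tabs + school kits for 2369, with 34 kg left unused.
The 93 kg tied up in school kits is better spent on plastic sheeting — total rises to 2531 (229 kg).

2531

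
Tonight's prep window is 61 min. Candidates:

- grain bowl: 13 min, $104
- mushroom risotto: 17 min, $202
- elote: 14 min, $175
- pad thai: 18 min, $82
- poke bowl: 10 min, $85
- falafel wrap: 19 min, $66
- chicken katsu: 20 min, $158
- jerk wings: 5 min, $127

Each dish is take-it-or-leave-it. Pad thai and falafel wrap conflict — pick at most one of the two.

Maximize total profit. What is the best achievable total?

693

Grain bowl + mushroom risotto + elote + poke bowl + jerk wings uses 59 of the 61 min and totals 693.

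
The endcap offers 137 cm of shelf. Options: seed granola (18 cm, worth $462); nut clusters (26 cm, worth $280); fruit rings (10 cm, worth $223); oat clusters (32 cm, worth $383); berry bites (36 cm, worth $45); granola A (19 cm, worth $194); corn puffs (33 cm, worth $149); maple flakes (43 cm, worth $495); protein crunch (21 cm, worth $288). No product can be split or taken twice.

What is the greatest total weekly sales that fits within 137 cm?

1942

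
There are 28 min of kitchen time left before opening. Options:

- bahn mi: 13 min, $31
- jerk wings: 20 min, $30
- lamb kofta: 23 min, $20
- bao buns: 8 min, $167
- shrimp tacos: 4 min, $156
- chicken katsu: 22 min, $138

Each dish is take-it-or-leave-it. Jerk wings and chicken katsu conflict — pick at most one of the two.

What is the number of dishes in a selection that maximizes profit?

3

Best achievable profit is 354.
For example bahn mi + bao buns + shrimp tacos achieves it, using 25 min.
All optima have 3 dishes.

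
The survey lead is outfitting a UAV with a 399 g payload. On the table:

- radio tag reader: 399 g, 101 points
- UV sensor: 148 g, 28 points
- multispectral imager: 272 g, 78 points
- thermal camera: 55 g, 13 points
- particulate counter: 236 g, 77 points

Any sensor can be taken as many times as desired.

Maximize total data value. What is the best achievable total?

Greedy by ratio would take 2×thermal camera + particulate counter: 346 g used, total 103.
Replace 2×thermal camera with UV sensor: the trade gains 2 net, giving 105 at 384 g.
Every other selection either busts 399 g or fails to beat 105.

105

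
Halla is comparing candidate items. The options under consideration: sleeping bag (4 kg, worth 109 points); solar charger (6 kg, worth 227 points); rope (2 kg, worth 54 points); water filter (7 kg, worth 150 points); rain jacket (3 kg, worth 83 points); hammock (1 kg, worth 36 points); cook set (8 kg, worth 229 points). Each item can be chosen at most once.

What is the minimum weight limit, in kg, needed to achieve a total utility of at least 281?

Look for the lowest-weight combination reaching 281.
Taking solar charger + rope gives 281 (≥ 281) for 8 kg.
No combination under 8 kg hits 281.

8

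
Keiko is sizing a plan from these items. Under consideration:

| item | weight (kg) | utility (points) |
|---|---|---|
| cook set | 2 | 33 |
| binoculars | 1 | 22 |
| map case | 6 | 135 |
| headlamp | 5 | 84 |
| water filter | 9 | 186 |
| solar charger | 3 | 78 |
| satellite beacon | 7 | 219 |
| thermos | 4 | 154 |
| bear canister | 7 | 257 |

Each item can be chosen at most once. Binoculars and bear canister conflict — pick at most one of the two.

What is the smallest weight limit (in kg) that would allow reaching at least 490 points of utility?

Minimise kg subject to total utility ≥ 490.
Taking cook set + satellite beacon + bear canister gives 509 (≥ 490) for 16 kg.
Any bundle with less than 16 kg falls short of 490.

16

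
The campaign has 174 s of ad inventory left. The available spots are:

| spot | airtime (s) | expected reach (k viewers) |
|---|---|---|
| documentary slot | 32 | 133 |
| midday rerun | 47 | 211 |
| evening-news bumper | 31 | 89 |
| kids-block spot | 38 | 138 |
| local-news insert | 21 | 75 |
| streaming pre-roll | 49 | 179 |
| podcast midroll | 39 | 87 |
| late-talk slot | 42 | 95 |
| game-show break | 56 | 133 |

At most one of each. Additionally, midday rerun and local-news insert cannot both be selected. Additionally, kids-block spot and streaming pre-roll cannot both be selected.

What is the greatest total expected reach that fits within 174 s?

By expected reach per s: midday rerun 4.49, documentary slot 4.16, streaming pre-roll 3.65 lead.
Documentary slot + midday rerun + streaming pre-roll + late-talk slot uses 170 of the 174 s and totals 618.
The closest alternative, documentary slot + midday rerun + kids-block spot + game-show break, reaches only 615.

618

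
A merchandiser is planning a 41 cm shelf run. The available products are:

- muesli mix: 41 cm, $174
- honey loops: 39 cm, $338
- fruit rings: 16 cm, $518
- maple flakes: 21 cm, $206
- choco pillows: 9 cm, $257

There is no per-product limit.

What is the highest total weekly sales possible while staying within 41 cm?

1293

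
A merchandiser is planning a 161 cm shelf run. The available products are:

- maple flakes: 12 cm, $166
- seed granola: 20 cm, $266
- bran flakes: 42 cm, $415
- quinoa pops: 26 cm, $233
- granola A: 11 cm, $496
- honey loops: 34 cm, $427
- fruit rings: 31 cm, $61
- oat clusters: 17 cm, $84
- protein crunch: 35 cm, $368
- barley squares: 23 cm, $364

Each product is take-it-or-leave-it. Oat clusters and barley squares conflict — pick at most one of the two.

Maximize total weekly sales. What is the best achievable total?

2320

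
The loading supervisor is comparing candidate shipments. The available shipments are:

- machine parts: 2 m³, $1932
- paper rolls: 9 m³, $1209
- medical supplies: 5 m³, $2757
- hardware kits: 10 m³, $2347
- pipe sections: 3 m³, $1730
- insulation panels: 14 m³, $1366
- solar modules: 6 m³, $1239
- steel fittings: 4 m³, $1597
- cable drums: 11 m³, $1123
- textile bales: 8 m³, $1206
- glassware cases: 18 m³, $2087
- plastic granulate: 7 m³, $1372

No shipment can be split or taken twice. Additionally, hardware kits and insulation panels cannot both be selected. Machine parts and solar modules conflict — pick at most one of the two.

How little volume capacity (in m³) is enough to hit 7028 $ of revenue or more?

Need the lightest bundle worth ≥ 7028.
machine parts + medical supplies + pipe sections + steel fittings reaches 8016 using 14 m³.
Any bundle with less than 14 m³ falls short of 7028.

14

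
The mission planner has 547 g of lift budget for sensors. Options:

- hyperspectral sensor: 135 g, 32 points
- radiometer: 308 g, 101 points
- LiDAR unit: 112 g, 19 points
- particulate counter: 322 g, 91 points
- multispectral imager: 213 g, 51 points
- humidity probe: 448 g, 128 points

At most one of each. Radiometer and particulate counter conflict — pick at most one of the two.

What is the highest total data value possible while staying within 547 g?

152

Ranking by ratio (data value/g): radiometer 0.33, humidity probe 0.29, particulate counter 0.28, multispectral imager 0.24.
Best packing: radiometer + multispectral imager — 521 g, 152 total.
Next best is particulate counter + multispectral imager at 142 (535 g) — short by 10.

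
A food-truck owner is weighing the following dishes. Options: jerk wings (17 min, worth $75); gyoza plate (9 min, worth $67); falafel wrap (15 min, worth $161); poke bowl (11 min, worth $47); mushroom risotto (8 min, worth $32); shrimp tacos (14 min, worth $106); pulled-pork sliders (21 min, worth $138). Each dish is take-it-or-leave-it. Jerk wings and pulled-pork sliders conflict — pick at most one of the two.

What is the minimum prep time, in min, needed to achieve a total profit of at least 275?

35

Look for the lowest-prep combination reaching 275.
gyoza plate + falafel wrap + poke bowl reaches 275 using 35 min.
Any bundle with less than 35 min falls short of 275.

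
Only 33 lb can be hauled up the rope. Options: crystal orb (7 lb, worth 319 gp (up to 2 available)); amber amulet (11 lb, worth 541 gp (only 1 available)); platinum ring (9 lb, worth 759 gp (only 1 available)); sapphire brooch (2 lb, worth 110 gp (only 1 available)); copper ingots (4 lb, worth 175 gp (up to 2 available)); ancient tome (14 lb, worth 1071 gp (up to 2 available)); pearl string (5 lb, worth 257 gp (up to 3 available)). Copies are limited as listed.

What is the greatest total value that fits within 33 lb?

Ranking by ratio (value/lb): platinum ring 84.33, ancient tome 76.50, sapphire brooch 55.00.
The ratio heuristic lands on platinum ring + sapphire brooch + ancient tome + pearl string (2197) but leaves 3 lb idle.
The 11 lb tied up in platinum ring and sapphire brooch is better spent on ancient tome — total rises to 2399 (33 lb).
Every other selection either busts 33 lb or exceeds an availability limit or fails to beat 2399.

2399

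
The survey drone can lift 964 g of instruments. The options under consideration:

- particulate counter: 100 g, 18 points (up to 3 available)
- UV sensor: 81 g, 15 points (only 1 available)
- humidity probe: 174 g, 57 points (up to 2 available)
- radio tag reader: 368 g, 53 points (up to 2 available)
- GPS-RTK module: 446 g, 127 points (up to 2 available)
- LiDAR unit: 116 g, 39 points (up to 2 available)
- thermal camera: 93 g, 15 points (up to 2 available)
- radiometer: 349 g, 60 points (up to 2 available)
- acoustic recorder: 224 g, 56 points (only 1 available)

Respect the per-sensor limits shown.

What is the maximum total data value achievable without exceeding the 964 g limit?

Taking the top-ratio sensors first gives UV sensor + 2×humidity probe + 2×LiDAR unit + acoustic recorder for 263 (885 g).
A better packing is particulate counter + humidity probe + GPS-RTK module + 2×LiDAR unit: 952 g, total 280.
Nothing else within 964 g beats 280.

280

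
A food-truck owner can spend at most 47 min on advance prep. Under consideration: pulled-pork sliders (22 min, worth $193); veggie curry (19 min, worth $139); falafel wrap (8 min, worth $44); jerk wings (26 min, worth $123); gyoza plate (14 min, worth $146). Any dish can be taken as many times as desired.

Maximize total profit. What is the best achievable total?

The ratio ordering already packs tightly: 3×gyoza plate, 42 min, 438.
That's the maximum — no swap from here does better than 438.

438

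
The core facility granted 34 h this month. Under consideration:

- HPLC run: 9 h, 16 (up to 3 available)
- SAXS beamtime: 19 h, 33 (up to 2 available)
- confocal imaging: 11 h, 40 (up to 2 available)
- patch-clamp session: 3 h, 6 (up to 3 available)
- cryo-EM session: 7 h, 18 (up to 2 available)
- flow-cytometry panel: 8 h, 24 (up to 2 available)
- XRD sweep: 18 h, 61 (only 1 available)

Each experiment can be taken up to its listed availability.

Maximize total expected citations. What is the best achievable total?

Ranking by ratio (expected citations/h): confocal imaging 3.64, XRD sweep 3.39, flow-cytometry panel 3.00, cryo-EM session 2.57.
Best packing: 2×confocal imaging + patch-clamp session + flow-cytometry panel — 33 h, 110 total.

110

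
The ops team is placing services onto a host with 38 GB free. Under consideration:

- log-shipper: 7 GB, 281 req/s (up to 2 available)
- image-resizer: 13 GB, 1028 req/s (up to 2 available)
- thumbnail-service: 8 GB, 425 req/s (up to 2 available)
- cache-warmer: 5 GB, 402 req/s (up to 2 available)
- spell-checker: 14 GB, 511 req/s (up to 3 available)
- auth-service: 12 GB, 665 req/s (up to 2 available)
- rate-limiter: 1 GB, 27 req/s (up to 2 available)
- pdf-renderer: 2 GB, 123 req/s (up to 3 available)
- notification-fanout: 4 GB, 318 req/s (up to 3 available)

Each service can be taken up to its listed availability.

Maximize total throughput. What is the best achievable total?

3010

Taking the top-ratio services first gives image-resizer + 2×cache-warmer + rate-limiter + pdf-renderer + 3×notification-fanout for 2936 (38 GB).
Dropping 2×cache-warmer and rate-limiter and pdf-renderer frees 13 GB; slotting in image-resizer (13 GB) lifts the total to 3010 at 38 GB.
Nothing else within 38 GB beats 3010.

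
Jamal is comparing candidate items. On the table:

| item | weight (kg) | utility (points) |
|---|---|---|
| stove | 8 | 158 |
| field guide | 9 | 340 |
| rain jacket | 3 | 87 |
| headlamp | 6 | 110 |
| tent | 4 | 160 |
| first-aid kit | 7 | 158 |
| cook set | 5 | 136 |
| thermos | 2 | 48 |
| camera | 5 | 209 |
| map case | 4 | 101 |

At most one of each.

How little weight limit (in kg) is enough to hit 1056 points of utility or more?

32

Look for the lowest-weight combination reaching 1056.
Taking field guide + rain jacket + tent + cook set + thermos + camera + map case gives 1081 (≥ 1056) for 32 kg.
Any bundle with less than 32 kg falls short of 1056.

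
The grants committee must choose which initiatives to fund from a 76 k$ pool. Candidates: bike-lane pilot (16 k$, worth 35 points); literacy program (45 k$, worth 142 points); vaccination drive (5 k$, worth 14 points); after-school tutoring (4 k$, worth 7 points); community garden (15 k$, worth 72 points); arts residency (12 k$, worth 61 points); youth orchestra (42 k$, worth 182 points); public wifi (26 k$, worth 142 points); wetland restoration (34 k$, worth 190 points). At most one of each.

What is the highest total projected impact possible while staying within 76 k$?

Taking the top-ratio projects first gives after-school tutoring + arts residency + public wifi + wetland restoration for 400 (76 k$).
Dropping after-school tutoring and arts residency frees 16 k$; slotting in community garden (15 k$) lifts the total to 404 at 75 k$.
An exhaustive check of the 512 subsets confirms 404.

404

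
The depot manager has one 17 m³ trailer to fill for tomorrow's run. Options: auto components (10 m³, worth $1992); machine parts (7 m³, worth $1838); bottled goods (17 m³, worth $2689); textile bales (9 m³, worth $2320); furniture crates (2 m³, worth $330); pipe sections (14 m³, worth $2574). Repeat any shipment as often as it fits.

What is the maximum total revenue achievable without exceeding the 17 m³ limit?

4158

By revenue per m³: machine parts 262.57, textile bales 257.78, auto components 199.20, pipe sections 183.86 lead.
Greedy by ratio would take 2×machine parts + furniture crates: 16 m³ used, total 4006.
Replace machine parts and furniture crates with textile bales: the trade gains 152 net, giving 4158 at 16 m³.
No other feasible combination exceeds 4158.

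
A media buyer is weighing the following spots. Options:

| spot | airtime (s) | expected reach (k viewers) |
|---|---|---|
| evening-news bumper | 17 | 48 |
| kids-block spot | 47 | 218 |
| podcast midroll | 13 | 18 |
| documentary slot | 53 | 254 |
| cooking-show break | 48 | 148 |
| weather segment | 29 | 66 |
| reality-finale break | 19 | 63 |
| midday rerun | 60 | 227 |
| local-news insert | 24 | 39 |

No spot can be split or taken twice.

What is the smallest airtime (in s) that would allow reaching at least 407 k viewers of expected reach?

Need the lightest bundle worth ≥ 407.
kids-block spot + documentary slot reaches 472 using 100 s.
Any bundle with less than 100 s falls short of 407.

100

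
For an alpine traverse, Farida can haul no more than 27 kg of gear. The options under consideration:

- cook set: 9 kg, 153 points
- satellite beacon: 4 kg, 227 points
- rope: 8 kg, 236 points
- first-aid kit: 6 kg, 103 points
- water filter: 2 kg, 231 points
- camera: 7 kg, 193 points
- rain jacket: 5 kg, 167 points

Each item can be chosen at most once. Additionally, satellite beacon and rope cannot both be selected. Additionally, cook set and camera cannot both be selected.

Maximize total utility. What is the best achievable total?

921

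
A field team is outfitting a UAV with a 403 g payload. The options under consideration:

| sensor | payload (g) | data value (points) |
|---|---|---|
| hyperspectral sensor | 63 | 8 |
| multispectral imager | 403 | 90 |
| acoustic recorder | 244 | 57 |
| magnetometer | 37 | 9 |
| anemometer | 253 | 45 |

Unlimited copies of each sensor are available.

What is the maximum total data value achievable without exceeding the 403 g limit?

Density check — magnetometer 0.24, acoustic recorder 0.23, multispectral imager 0.22 are the best per g.
Greedy by ratio would take 10×magnetometer: 370 g used, total 90.
Replace 6×magnetometer with acoustic recorder: the trade gains 3 net, giving 93 at 392 g.

93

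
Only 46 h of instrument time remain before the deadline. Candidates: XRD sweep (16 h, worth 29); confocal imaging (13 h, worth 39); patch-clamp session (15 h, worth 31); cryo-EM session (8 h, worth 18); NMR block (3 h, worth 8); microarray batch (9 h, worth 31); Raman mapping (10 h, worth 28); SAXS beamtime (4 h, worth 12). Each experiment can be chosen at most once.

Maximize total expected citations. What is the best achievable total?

A density-first pass picks confocal imaging + NMR block + microarray batch + Raman mapping + SAXS beamtime — 118 at 39 h.
Dropping NMR block frees 3 h; slotting in cryo-EM session (8 h) lifts the total to 128 at 44 h.
Runner-up confocal imaging + cryo-EM session + NMR block + microarray batch + Raman mapping tops out at 124.

128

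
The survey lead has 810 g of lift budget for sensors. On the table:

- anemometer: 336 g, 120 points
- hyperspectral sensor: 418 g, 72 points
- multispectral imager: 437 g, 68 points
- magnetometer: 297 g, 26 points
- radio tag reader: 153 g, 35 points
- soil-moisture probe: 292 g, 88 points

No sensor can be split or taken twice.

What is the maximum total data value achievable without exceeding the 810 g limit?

243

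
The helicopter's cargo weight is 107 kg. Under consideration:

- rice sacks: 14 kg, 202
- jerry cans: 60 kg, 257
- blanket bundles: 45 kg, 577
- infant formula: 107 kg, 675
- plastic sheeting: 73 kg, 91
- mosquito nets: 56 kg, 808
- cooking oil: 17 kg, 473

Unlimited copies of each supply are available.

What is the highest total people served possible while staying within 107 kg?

Density check — cooking oil 27.82, rice sacks 14.43, mosquito nets 14.43 are the best per kg.
The ratio ordering already packs tightly: 6×cooking oil, 102 kg, 2838.
No other feasible combination exceeds 2838.

2838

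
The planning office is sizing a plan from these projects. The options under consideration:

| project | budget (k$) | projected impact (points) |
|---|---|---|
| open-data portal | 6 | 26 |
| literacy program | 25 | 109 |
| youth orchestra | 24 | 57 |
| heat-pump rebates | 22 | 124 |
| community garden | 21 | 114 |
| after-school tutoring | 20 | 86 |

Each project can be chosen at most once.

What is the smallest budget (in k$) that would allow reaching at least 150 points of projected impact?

Minimise k$ subject to total projected impact ≥ 150.
open-data portal + heat-pump rebates: 150 projected impact at 28 k$.
No combination under 28 k$ hits 150.

28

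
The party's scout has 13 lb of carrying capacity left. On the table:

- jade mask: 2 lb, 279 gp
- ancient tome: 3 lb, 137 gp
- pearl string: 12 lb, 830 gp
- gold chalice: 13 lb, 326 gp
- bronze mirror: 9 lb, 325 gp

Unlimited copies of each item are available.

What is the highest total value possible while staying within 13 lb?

1674

Ranking by ratio (value/lb): jade mask 139.50, pearl string 69.17, ancient tome 45.67.
Taking 6×jade mask: 12 lb used, 1674 in value.
Every other selection either busts 13 lb or fails to beat 1674.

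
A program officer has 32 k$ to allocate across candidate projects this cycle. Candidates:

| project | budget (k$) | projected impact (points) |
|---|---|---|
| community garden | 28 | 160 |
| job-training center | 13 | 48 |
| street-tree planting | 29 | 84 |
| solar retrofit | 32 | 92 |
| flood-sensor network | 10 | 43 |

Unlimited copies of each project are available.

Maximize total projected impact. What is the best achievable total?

160

By projected impact per k$: community garden 5.71, flood-sensor network 4.30, job-training center 3.69, street-tree planting 2.90 lead.
Community garden uses 28 of the 32 k$ and totals 160.
The spare 4 k$ is too small for any remaining project, and no exchange beats 160.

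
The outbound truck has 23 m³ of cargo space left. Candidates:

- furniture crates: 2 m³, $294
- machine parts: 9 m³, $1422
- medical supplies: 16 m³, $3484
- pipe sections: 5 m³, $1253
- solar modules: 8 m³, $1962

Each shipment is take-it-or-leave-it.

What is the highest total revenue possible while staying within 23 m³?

5031

Greedy by ratio would take machine parts + pipe sections + solar modules: 22 m³ used, total 4637.
The 17 m³ tied up in machine parts and solar modules is better spent on furniture crates + medical supplies — total rises to 5031 (23 m³).
No other feasible combination exceeds 5031.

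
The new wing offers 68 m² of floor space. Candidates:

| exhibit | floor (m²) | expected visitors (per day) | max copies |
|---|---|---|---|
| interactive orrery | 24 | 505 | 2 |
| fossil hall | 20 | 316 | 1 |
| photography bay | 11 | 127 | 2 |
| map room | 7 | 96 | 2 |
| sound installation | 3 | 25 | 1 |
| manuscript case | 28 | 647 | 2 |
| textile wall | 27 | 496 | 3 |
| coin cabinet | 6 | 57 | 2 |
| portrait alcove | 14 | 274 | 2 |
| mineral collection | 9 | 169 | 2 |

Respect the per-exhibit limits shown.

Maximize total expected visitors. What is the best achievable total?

1488

Density check — manuscript case 23.11, interactive orrery 21.04, portrait alcove 19.57 are the best per m².
Taking sound installation + 2×manuscript case + mineral collection: 68 m² used, 1488 in expected visitors.
Every other selection either busts 68 m² or exceeds an availability limit or fails to beat 1488.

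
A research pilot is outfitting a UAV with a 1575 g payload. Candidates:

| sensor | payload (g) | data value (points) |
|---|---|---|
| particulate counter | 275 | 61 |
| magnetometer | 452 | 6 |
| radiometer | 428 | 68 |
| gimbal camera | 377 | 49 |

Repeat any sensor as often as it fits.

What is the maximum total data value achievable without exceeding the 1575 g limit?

312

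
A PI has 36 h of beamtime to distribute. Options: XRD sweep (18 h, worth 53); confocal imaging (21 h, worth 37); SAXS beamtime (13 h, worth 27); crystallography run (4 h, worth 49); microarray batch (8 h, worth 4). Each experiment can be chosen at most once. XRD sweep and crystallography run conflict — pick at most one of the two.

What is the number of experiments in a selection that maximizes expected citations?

Optimal total is 90.
For example confocal imaging + crystallography run + microarray batch achieves it, using 33 h.
All optima have 3 experiments.

3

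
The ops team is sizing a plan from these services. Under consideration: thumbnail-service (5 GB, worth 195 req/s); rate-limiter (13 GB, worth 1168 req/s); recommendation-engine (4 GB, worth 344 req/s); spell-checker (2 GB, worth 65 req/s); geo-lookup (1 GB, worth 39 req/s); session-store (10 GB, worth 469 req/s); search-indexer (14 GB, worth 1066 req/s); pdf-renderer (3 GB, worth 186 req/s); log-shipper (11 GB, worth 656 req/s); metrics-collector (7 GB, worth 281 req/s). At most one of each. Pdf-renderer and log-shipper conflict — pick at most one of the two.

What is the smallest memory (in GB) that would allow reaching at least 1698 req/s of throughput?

Minimise GB subject to total throughput ≥ 1698.
Taking rate-limiter + recommendation-engine + pdf-renderer gives 1698 (≥ 1698) for 20 GB.
Below 20 GB the best achievable stays under 1698.

20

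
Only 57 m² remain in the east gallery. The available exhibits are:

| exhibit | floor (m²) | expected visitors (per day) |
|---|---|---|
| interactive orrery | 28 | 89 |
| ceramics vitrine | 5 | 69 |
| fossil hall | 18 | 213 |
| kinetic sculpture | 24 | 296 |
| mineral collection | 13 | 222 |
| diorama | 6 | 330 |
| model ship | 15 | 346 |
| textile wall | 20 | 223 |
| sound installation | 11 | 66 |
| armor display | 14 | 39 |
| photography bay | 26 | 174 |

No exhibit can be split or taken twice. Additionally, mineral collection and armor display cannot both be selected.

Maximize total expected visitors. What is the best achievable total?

1180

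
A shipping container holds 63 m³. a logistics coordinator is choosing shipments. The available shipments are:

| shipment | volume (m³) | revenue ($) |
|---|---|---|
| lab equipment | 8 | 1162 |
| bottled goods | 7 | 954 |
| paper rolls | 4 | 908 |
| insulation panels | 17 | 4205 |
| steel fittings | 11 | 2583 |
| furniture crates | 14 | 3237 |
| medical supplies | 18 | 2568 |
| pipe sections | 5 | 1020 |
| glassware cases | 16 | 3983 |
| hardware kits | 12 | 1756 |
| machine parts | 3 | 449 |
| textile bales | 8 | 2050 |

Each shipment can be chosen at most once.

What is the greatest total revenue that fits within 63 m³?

15028

Filling by ratio: paper rolls + insulation panels + steel fittings + pipe sections + glassware cases + textile bales for 14749, with 2 m³ left unused.
Replace paper rolls and textile bales with furniture crates: the trade gains 279 net, giving 15028 at 63 m³.
No other feasible combination exceeds 15028.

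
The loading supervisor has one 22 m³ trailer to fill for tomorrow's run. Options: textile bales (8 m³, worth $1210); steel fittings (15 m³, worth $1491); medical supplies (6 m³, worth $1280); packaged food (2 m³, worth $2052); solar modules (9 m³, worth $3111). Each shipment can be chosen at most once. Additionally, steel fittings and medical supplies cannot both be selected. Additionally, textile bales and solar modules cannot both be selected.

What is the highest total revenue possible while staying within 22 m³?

6443

Ranking by ratio (revenue/m³): packaged food 1026.00, solar modules 345.67, medical supplies 213.33.
Taking medical supplies + packaged food + solar modules: 17 m³ used, 6443 in revenue.
Nothing else feasible within 22 m³ beats 6443.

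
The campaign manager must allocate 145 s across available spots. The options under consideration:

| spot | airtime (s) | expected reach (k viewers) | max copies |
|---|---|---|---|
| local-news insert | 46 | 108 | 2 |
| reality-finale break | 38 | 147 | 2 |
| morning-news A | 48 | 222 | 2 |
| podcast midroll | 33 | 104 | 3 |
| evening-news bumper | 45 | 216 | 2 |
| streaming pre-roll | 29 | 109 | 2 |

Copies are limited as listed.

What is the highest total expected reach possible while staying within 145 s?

Ranking by ratio (expected reach/s): evening-news bumper 4.80, morning-news A 4.62, reality-finale break 3.87.
Taking the top-ratio spots first gives morning-news A + 2×evening-news bumper for 654 (138 s).
Dropping evening-news bumper frees 45 s; slotting in morning-news A (48 s) lifts the total to 660 at 141 s.
The spare 4 s is too small for any remaining spot, and no exchange beats 660.

660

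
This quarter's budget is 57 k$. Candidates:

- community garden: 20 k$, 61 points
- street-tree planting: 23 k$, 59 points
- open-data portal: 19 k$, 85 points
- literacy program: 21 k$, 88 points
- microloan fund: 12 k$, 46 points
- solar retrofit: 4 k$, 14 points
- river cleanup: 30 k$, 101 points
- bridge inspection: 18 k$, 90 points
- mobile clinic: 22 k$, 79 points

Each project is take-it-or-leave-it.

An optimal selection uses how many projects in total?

Best achievable projected impact is 238.
One optimal bundle: literacy program + microloan fund + solar retrofit + bridge inspection (55 k$).
Every optimal selection uses 4 projects.

4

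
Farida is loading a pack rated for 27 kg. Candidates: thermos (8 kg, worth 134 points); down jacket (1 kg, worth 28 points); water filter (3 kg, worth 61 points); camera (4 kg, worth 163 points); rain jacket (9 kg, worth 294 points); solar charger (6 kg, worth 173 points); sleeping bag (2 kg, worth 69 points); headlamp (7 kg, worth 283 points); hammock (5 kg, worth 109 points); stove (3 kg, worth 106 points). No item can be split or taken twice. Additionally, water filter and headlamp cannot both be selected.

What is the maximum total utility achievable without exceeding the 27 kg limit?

943

The ratio ordering already packs tightly: down jacket + camera + rain jacket + sleeping bag + headlamp + stove, 26 kg, 943.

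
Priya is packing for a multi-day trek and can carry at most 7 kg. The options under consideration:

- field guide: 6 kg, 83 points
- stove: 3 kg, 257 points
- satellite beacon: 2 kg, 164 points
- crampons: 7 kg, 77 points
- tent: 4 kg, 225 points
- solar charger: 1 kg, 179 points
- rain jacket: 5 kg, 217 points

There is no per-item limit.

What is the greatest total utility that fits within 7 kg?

1253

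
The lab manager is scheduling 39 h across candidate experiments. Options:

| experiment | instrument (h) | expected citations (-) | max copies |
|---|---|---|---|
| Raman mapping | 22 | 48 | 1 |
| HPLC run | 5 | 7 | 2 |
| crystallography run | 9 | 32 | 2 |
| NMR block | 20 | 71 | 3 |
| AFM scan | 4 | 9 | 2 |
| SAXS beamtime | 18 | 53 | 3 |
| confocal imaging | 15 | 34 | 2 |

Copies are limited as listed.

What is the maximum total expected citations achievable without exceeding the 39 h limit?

135

Taking 2×crystallography run + NMR block: 38 h used, 135 in expected citations.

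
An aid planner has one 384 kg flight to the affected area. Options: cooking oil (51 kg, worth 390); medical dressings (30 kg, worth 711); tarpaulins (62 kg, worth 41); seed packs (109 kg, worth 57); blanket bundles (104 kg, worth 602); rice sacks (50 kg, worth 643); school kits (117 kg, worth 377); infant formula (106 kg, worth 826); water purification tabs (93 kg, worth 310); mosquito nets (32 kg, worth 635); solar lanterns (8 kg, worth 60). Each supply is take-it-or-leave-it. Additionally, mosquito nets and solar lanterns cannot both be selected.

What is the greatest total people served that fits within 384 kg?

Best packing: cooking oil + medical dressings + blanket bundles + rice sacks + infant formula + mosquito nets — 373 kg, 3807 total.
Runner-up cooking oil + medical dressings + rice sacks + infant formula + water purification tabs + mosquito nets tops out at 3515.

3807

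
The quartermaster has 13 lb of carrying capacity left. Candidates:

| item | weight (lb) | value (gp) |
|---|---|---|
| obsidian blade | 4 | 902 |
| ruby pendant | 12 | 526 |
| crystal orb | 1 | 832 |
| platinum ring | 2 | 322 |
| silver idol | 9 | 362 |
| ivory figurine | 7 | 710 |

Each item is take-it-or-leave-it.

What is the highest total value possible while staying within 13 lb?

A density-first pass picks obsidian blade + crystal orb + platinum ring — 2056 at 7 lb.
Replace platinum ring with ivory figurine: the trade gains 388 net, giving 2444 at 12 lb.
Every other selection either busts 13 lb or fails to beat 2444.

2444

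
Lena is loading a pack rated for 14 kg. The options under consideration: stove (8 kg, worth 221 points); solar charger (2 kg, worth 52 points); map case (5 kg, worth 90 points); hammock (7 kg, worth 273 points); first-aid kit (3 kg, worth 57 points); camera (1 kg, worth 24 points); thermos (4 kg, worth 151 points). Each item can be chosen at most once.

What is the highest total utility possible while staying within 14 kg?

500

By utility per kg: hammock 39.00, thermos 37.75, stove 27.62, solar charger 26.00 lead.
The ratio ordering already packs tightly: solar charger + hammock + camera + thermos, 14 kg, 500.
Runner-up hammock + first-aid kit + thermos tops out at 481.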